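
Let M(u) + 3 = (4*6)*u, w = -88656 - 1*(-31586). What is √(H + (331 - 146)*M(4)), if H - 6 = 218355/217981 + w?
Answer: 2*I*√473470335297961/217981 ≈ 199.64*I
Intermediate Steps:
w = -57070 (w = -88656 + 31586 = -57070)
M(u) = -3 + 24*u (M(u) = -3 + (4*6)*u = -3 + 24*u)
H = -12438649429/217981 (H = 6 + (218355/217981 - 57070) = 6 - 12439957315/217981 = -12438649429/217981 ≈ -57063.)
√(H + (331 - 146)*M(4)) = √(-12438649429/217981 + (331 - 146)*(-3 + 24*4)) = √(-12438649429/217981 + 185*(-3 + 96)) = √(-12438649429/217981 + 185*93) = √(-12438649429/217981 + 17205) = √(-8688286324/217981) = 2*I*√473470335297961/217981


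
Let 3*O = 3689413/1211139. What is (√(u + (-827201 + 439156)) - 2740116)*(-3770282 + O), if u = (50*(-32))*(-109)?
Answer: 12512285790202248332/1211139 - 13699003024181*I*√213645/3633417 ≈ 1.0331e+13 - 1.7427e+9*I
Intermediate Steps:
O = 3689413/3633417 (O = (3689413/1211139)/3 = (3689413*(1/1211139))/3 = (⅓)*(3689413/1211139) = 3689413/3633417 ≈ 1.0154)
u = 174400 (u = -1600*(-109) = 174400)
(√(u + (-827201 + 439156)) - 2740116)*(-3770282 + O) = (√(174400 + (-827201 + 439156)) - 2740116)*(-3770282 + 3689413/3633417) = (√(174400 - 388045) - 2740116)*(-13699003024181/3633417) = (√(-213645) - 2740116)*(-13699003024181/3633417) = (I*√213645 - 2740116)*(-13699003024181/3633417) = (-2740116 + I*√213645)*(-13699003024181/3633417) = 12512285790202248332/1211139 - 13699003024181*I*√213645/3633417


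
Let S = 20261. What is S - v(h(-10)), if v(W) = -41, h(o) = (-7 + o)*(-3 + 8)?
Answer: 20302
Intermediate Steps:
h(o) = -35 + 5*o (h(o) = (-7 + o)*5 = -35 + 5*o)
S - v(h(-10)) = 20261 - 1*(-41) = 20261 + 41 = 20302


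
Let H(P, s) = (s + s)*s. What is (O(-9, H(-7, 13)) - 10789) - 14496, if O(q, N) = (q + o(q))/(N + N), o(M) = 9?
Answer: -25285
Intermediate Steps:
H(P, s) = 2*s² (H(P, s) = (2*s)*s = 2*s²)
O(q, N) = (9 + q)/(2*N) (O(q, N) = (q + 9)/(N + N) = (9 + q)/((2*N)) = (9 + q)*(1/(2*N)) = (9 + q)/(2*N))
(O(-9, H(-7, 13)) - 10789) - 14496 = ((9 - 9)/(2*((2*13²))) - 10789) - 14496 = ((½)*0/(2*169) - 10789) - 14496 = ((½)*0/338 - 10789) - 14496 = ((½)*(1/338)*0 - 10789) - 14496 = (0 - 10789) - 14496 = -10789 - 14496 = -25285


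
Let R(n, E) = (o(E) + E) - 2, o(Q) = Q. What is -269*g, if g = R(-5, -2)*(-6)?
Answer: -9684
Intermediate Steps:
R(n, E) = -2 + 2*E (R(n, E) = (E + E) - 2 = 2*E - 2 = -2 + 2*E)
g = 36 (g = (-2 + 2*(-2))*(-6) = (-2 - 4)*(-6) = -6*(-6) = 36)
-269*g = -269*36 = -9684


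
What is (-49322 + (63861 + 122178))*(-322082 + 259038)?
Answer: -8619186548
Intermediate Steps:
(-49322 + (63861 + 122178))*(-322082 + 259038) = (-49322 + 186039)*(-63044) = 136717*(-63044) = -8619186548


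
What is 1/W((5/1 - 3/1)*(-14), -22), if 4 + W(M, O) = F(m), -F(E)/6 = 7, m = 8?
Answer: -1/46 ≈ -0.021739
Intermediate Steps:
F(E) = -42 (F(E) = -6*7 = -42)
W(M, O) = -46 (W(M, O) = -4 - 42 = -46)
1/W((5/1 - 3/1)*(-14), -22) = 1/(-46) = -1/46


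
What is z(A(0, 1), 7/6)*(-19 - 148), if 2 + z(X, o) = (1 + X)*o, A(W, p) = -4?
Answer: 1837/2 ≈ 918.50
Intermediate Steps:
z(X, o) = -2 + o*(1 + X) (z(X, o) = -2 + (1 + X)*o = -2 + o*(1 + X))
z(A(0, 1), 7/6)*(-19 - 148) = (-2 + 7/6 - 28/6)*(-19 - 148) = (-2 + 7*(⅙) - 28/6)*(-167) = (-2 + 7/6 - 4*7/6)*(-167) = (-2 + 7/6 - 14/3)*(-167) = -11/2*(-167) = 1837/2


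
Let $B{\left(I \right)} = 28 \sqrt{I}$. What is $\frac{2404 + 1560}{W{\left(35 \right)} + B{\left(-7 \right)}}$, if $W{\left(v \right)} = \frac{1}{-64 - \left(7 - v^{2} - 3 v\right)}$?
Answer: $\frac{4990676}{8698924529} - \frac{175931310352 i \sqrt{7}}{8698924529} \approx 0.00057371 - 53.509 i$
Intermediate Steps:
$W{\left(v \right)} = \frac{1}{-71 + v^{2} + 3 v}$ ($W{\left(v \right)} = \frac{1}{-64 + \left(-7 + v^{2} + 3 v\right)} = \frac{1}{-71 + v^{2} + 3 v}$)
$\frac{2404 + 1560}{W{\left(35 \right)} + B{\left(-7 \right)}} = \frac{2404 + 1560}{\frac{1}{-71 + 35^{2} + 3 \cdot 35} + 28 \sqrt{-7}} = \frac{3964}{\frac{1}{-71 + 1225 + 105} + 28 i \sqrt{7}} = \frac{3964}{\frac{1}{1259} + 28 i \sqrt{7}}$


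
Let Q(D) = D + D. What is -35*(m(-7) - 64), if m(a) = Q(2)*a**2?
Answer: -4620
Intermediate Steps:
Q(D) = 2*D
m(a) = 4*a**2 (m(a) = (2*2)*a**2 = 4*a**2)
-35*(m(-7) - 64) = -35*(4*(-7)**2 - 64) = -35*(4*49 - 64) = -35*(196 - 64) = -35*132 = -4620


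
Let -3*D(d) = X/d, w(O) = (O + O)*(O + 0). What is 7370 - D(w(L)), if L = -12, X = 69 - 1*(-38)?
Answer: 6367787/864 ≈ 7370.1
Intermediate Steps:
X = 107 (X = 69 + 38 = 107)
w(O) = 2*O² (w(O) = (2*O)*O = 2*O²)
D(d) = -107/(3*d)
7370 - D(w(L)) = 7370 - (-107)/(3*(2*(-12)²)) = 7370 - (-107)/(3*(2*144)) = 7370 - (-107)/(3*288) = 7370 - 1*(-107/864) = 7370 + 107/864 = 6367787/864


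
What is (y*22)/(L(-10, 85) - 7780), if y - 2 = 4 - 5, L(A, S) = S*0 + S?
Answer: -22/7695 ≈ -0.0028590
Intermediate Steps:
L(A, S) = S (L(A, S) = 0 + S = S)
y = 1 (y = 2 + (4 - 5) = 2 - 1 = 1)
(y*22)/(L(-10, 85) - 7780) = (1*22)/(85 - 7780) = 22/(-7695) = 22*(-1/7695) = -22/7695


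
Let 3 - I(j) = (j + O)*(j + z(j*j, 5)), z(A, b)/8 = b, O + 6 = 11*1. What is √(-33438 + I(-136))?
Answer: 7*I*√939 ≈ 214.5*I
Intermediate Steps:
O = 5 (O = -6 + 11*1 = -6 + 11 = 5)
z(A, b) = 8*b
I(j) = 3 - (5 + j)*(40 + j) (I(j) = 3 - (j + 5)*(j + 8*5) = 3 - (5 + j)*(j + 40) = 3 - (5 + j)*(40 + j))
√(-33438 + I(-136)) = √(-33438 + (-197 - 1*(-136)² - 45*(-136))) = √(-33438 + (-197 - 1*18496 + 6120)) = √(-33438 + (-197 - 18496 + 6120)) = √(-33438 - 12573) = √(-46011) = 7*I*√939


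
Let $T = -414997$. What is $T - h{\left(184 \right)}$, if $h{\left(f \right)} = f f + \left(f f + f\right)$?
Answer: $-482893$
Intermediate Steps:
$h{\left(f \right)} = f + 2 f^{2}$ ($h{\left(f \right)} = f^{2} + \left(f^{2} + f\right) = f^{2} + \left(f + f^{2}\right) = f + 2 f^{2}$)
$T - h{\left(184 \right)} = -414997 - 184 \left(1 + 2 \cdot 184\right) = -414997 - 184 \left(1 + 368\right) = -414997 - 184 \cdot 369 = -414997 - 67896 = -482893$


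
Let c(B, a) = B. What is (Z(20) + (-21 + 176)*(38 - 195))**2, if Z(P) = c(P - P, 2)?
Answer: 592192225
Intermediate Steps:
Z(P) = 0 (Z(P) = P - P = 0)
(Z(20) + (-21 + 176)*(38 - 195))**2 = (0 + (-21 + 176)*(38 - 195))**2 = (0 + 155*(-157))**2 = (0 - 24335)**2 = (-24335)**2 = 592192225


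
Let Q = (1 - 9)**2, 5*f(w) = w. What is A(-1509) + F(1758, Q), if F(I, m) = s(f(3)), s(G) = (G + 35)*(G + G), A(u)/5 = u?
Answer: -187557/25 ≈ -7502.3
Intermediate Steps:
f(w) = w/5
A(u) = 5*u
Q = 64 (Q = (-8)**2 = 64)
s(G) = 2*G*(35 + G) (s(G) = (35 + G)*(2*G) = 2*G*(35 + G))
F(I, m) = 1068/25 (F(I, m) = 2*((1/5)*3)*(35 + (1/5)*3) = 2*(3/5)*(35 + 3/5) = 2*(3/5)*(178/5) = 1068/25)
A(-1509) + F(1758, Q) = 5*(-1509) + 1068/25 = -7545 + 1068/25 = -187557/25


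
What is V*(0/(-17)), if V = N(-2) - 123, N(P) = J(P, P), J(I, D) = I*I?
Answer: 0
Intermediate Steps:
J(I, D) = I²
N(P) = P²
V = -119 (V = (-2)² - 123 = 4 - 123 = -119)
V*(0/(-17)) = -0/(-17) = -0*(-1)/17 = -119*0 = 0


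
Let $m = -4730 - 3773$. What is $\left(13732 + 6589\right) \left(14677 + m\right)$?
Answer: $125461854$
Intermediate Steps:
$m = -8503$ ($m = -4730 + \left(-4520 + 747\right) = -4730 - 3773 = -8503$)
$\left(13732 + 6589\right) \left(14677 + m\right) = \left(13732 + 6589\right) \left(14677 - 8503\right) = 20321 \cdot 6174 = 125461854$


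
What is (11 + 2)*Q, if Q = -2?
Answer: -26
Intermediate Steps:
(11 + 2)*Q = (11 + 2)*(-2) = 13*(-2) = -26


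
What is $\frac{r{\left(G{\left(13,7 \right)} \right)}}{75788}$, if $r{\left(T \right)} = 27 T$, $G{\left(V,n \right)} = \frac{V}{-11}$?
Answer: $- \frac{351}{833668} \approx -0.00042103$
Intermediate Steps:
$G{\left(V,n \right)} = - \frac{V}{11}$ ($G{\left(V,n \right)} = V \left(- \frac{1}{11}\right) = - \frac{V}{11}$)
$\frac{r{\left(G{\left(13,7 \right)} \right)}}{75788} = \frac{27 \left(\left(- \frac{1}{11}\right) 13\right)}{75788} = 27 \left(- \frac{13}{11}\right) \frac{1}{75788} = \left(- \frac{351}{11}\right) \frac{1}{75788} = - \frac{351}{833668}$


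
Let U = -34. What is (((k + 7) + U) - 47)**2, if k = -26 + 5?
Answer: 9025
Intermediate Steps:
k = -21
(((k + 7) + U) - 47)**2 = (((-21 + 7) - 34) - 47)**2 = ((-14 - 34) - 47)**2 = (-48 - 47)**2 = (-95)**2 = 9025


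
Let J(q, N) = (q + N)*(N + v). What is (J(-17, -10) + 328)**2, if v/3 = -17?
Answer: 3900625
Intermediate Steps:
v = -51 (v = 3*(-17) = -51)
J(q, N) = (-51 + N)*(N + q) (J(q, N) = (q + N)*(N - 51) = (N + q)*(-51 + N) = (-51 + N)*(N + q))
(J(-17, -10) + 328)**2 = (((-10)**2 - 51*(-10) - 51*(-17) - 10*(-17)) + 328)**2 = ((100 + 510 + 867 + 170) + 328)**2 = (1647 + 328)**2 = 1975**2 = 3900625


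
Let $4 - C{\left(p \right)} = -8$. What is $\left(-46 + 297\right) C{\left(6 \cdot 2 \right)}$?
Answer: $3012$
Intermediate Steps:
$C{\left(p \right)} = 12$ ($C{\left(p \right)} = 4 - -8 = 4 + 8 = 12$)
$\left(-46 + 297\right) C{\left(6 \cdot 2 \right)} = \left(-46 + 297\right) 12 = 251 \cdot 12 = 3012$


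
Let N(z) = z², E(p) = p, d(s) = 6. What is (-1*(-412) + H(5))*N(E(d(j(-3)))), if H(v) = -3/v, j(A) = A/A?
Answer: 74052/5 ≈ 14810.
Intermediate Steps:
j(A) = 1
(-1*(-412) + H(5))*N(E(d(j(-3)))) = (-1*(-412) - 3/5)*6² = (412 - 3*⅕)*36 = (412 - ⅗)*36 = (2057/5)*36 = 74052/5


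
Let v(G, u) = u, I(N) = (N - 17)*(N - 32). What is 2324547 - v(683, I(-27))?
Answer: 2321951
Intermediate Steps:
I(N) = (-32 + N)*(-17 + N) (I(N) = (-17 + N)*(-32 + N) = (-32 + N)*(-17 + N))
2324547 - v(683, I(-27)) = 2324547 - (544 + (-27)² - 49*(-27)) = 2324547 - (544 + 729 + 1323) = 2324547 - 1*2596 = 2324547 - 2596 = 2321951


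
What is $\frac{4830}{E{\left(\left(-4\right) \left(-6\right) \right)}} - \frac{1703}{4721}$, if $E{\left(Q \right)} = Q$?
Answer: $\frac{3793593}{18884} \approx 200.89$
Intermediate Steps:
$\frac{4830}{E{\left(\left(-4\right) \left(-6\right) \right)}} - \frac{1703}{4721} = \frac{4830}{\left(-4\right) \left(-6\right)} - \frac{1703}{4721} = \frac{4830}{24} - \frac{1703}{4721} = 4830 \cdot \frac{1}{24} - \frac{1703}{4721} = \frac{805}{4} - \frac{1703}{4721} = \frac{3793593}{18884}$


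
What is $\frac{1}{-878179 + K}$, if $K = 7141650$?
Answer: $\frac{1}{6263471} \approx 1.5966 \cdot 10^{-7}$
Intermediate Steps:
$\frac{1}{-878179 + K} = \frac{1}{-878179 + 7141650} = \frac{1}{6263471}$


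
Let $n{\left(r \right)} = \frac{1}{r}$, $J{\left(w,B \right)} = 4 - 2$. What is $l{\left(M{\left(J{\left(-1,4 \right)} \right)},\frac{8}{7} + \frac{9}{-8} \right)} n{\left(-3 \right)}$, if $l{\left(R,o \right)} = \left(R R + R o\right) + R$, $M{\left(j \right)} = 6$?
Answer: $- \frac{393}{28} \approx -14.036$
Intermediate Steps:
$J{\left(w,B \right)} = 2$
$l{\left(R,o \right)} = R + R^{2} + R o$ ($l{\left(R,o \right)} = \left(R^{2} + R o\right) + R = R + R^{2} + R o$)
$l{\left(M{\left(J{\left(-1,4 \right)} \right)},\frac{8}{7} + \frac{9}{-8} \right)} n{\left(-3 \right)} = \frac{6 \left(1 + 6 + \left(\frac{8}{7} + \frac{9}{-8}\right)\right)}{-3} = 6 \left(1 + 6 + \left(8 \cdot \frac{1}{7} + 9 \left(- \frac{1}{8}\right)\right)\right) \left(- \frac{1}{3}\right) = 6 \left(1 + 6 + \left(\frac{8}{7} - \frac{9}{8}\right)\right) \left(- \frac{1}{3}\right) = 6 \left(1 + 6 + \frac{1}{56}\right) \left(- \frac{1}{3}\right) = 6 \cdot \frac{393}{56} \left(- \frac{1}{3}\right) = \frac{1179}{28} \left(- \frac{1}{3}\right) = - \frac{393}{28}$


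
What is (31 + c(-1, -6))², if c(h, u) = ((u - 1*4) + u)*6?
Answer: 4225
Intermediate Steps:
c(h, u) = -24 + 12*u (c(h, u) = ((u - 4) + u)*6 = ((-4 + u) + u)*6 = (-4 + 2*u)*6 = -24 + 12*u)
(31 + c(-1, -6))² = (31 + (-24 + 12*(-6)))² = (31 + (-24 - 72))² = (31 - 96)² = (-65)² = 4225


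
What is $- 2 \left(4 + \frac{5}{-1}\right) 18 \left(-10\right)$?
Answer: $-360$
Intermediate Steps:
$- 2 \left(4 + \frac{5}{-1}\right) 18 \left(-10\right) = - 2 \left(4 + 5 \left(-1\right)\right) 18 \left(-10\right) = - 2 \left(4 - 5\right) 18 \left(-10\right) = \left(-2\right) \left(-1\right) 18 \left(-10\right) = 2 \cdot 18 \left(-10\right) = 36 \left(-10\right) = -360$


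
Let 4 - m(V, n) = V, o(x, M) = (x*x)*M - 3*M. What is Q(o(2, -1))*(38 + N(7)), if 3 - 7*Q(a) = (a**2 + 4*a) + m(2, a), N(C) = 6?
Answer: 176/7 ≈ 25.143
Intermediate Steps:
o(x, M) = -3*M + M*x**2 (o(x, M) = x**2*M - 3*M = M*x**2 - 3*M = -3*M + M*x**2)
m(V, n) = 4 - V
Q(a) = 1/7 - 4*a/7 - a**2/7 (Q(a) = 3/7 - ((a**2 + 4*a) + (4 - 1*2))/7 = 3/7 - ((a**2 + 4*a) + (4 - 2))/7 = 3/7 - ((a**2 + 4*a) + 2)/7 = 3/7 - (2 + a**2 + 4*a)/7 = 3/7 + (-2/7 - 4*a/7 - a**2/7) = 1/7 - 4*a/7 - a**2/7)
Q(o(2, -1))*(38 + N(7)) = (1/7 - (-4)*(-3 + 2**2)/7 - (-3 + 2**2)**2/7)*(38 + 6) = (1/7 - (-4)*(-3 + 4)/7 - (-3 + 4)**2/7)*44 = (1/7 - (-4)/7 - (-1*1)**2/7)*44 = (1/7 - 4/7*(-1) - 1/7*(-1)**2)*44 = (1/7 + 4/7 - 1/7*1)*44 = (1/7 + 4/7 - 1/7)*44 = (4/7)*44 = 176/7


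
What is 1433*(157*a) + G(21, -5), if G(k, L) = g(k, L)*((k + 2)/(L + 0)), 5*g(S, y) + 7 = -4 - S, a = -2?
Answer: -11248314/25 ≈ -4.4993e+5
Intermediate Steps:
g(S, y) = -11/5 - S/5 (g(S, y) = -7/5 + (-4 - S)/5 = -7/5 + (-4/5 - S/5) = -11/5 - S/5)
G(k, L) = (2 + k)*(-11/5 - k/5)/L (G(k, L) = (-11/5 - k/5)*((k + 2)/(L + 0)) = (-11/5 - k/5)*((2 + k)/L) = (2 + k)*(-11/5 - k/5)/L)
1433*(157*a) + G(21, -5) = 1433*(157*(-2)) - 1/5*(2 + 21)*(11 + 21)/(-5) = 1433*(-314) - 1/5*(-1/5)*23*32 = -449962 + 736/25 = -11248314/25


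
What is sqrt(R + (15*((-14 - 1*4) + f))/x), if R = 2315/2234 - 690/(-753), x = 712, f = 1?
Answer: 5*sqrt(635365615637594)/99810652 ≈ 1.2627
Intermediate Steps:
R = 1094885/560734 (R = 2315*(1/2234) - 690*(-1/753) = 2315/2234 + 230/251 = 1094885/560734 ≈ 1.9526)
sqrt(R + (15*((-14 - 1*4) + f))/x) = sqrt(1094885/560734 + (15*((-14 - 1*4) + 1))/712) = sqrt(1094885/560734 + (15*((-14 - 4) + 1))*(1/712)) = sqrt(1094885/560734 + (15*(-18 + 1))*(1/712)) = sqrt(1094885/560734 + (15*(-17))*(1/712)) = sqrt(1094885/560734 - 255*1/712) = sqrt(1094885/560734 - 255/712) = sqrt(318285475/199621304) = 5*sqrt(635365615637594)/99810652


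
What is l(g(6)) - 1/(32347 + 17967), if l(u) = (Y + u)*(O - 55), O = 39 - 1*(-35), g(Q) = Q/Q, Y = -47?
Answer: -43974437/50314 ≈ -874.00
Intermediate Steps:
g(Q) = 1
O = 74 (O = 39 + 35 = 74)
l(u) = -893 + 19*u (l(u) = (-47 + u)*(74 - 55) = (-47 + u)*19 = -893 + 19*u)
l(g(6)) - 1/(32347 + 17967) = (-893 + 19*1) - 1/(32347 + 17967) = (-893 + 19) - 1/50314 = -874 - 1*1/50314 = -874 - 1/50314 = -43974437/50314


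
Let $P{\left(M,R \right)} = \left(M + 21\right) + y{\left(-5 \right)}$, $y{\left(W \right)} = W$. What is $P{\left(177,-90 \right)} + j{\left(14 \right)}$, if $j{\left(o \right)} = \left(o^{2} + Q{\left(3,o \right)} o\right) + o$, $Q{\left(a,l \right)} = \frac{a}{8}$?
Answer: $\frac{1633}{4} \approx 408.25$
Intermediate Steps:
$P{\left(M,R \right)} = 16 + M$ ($P{\left(M,R \right)} = \left(M + 21\right) - 5 = \left(21 + M\right) - 5 = 16 + M$)
$Q{\left(a,l \right)} = \frac{a}{8}$ ($Q{\left(a,l \right)} = a \frac{1}{8} = \frac{a}{8}$)
$j{\left(o \right)} = o^{2} + \frac{11 o}{8}$ ($j{\left(o \right)} = \left(o^{2} + \frac{1}{8} \cdot 3 o\right) + o = \left(o^{2} + \frac{3 o}{8}\right) + o = o^{2} + \frac{11 o}{8}$)
$P{\left(177,-90 \right)} + j{\left(14 \right)} = \left(16 + 177\right) + \frac{1}{8} \cdot 14 \left(11 + 8 \cdot 14\right) = 193 + \frac{1}{8} \cdot 14 \left(11 + 112\right) = 193 + \frac{1}{8} \cdot 14 \cdot 123 = 193 + \frac{861}{4} = \frac{1633}{4}$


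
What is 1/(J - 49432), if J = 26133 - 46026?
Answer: -1/69325 ≈ -1.4425e-5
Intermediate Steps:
J = -19893
1/(J - 49432) = 1/(-19893 - 49432) = 1/(-69325) = -1/69325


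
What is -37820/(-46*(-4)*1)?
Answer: -9455/46 ≈ -205.54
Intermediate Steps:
-37820/(-46*(-4)*1) = -37820/(184*1) = -37820/184 = -37820*1/184 = -9455/46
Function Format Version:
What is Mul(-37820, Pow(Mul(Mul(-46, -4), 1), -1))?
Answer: Rational(-9455, 46) ≈ -205.54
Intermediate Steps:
Mul(-37820, Pow(Mul(Mul(-46, -4), 1), -1)) = Mul(-37820, Pow(Mul(184, 1), -1)) = Mul(-37820, Pow(184, -1)) = Mul(-37820, Rational(1, 184)) = Rational(-9455, 46)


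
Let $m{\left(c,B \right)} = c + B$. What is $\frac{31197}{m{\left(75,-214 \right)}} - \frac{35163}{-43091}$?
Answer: $- \frac{1339422270}{5989649} \approx -223.62$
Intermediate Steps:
$m{\left(c,B \right)} = B + c$
$\frac{31197}{m{\left(75,-214 \right)}} - \frac{35163}{-43091} = \frac{31197}{-214 + 75} - \frac{35163}{-43091} = \frac{31197}{-139} - - \frac{35163}{43091} = 31197 \left(- \frac{1}{139}\right) + \frac{35163}{43091} = - \frac{31197}{139} + \frac{35163}{43091} = - \frac{1339422270}{5989649}$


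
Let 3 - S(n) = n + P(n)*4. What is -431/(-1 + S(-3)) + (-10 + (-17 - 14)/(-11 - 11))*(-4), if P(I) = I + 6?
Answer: 7387/77 ≈ 95.935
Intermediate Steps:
P(I) = 6 + I
S(n) = -21 - 5*n (S(n) = 3 - (n + (6 + n)*4) = 3 - (n + (24 + 4*n)) = 3 - (24 + 5*n) = 3 + (-24 - 5*n) = -21 - 5*n)
-431/(-1 + S(-3)) + (-10 + (-17 - 14)/(-11 - 11))*(-4) = -431/(-1 + (-21 - 5*(-3))) + (-10 + (-17 - 14)/(-11 - 11))*(-4) = -431/(-1 + (-21 + 15)) + (-10 - 31/(-22))*(-4) = -431/(-1 - 6) + (-10 - 31*(-1/22))*(-4) = -431/(-7) + (-10 + 31/22)*(-4) = -431*(-⅐) - 189/22*(-4) = 431/7 + 378/11 = 7387/77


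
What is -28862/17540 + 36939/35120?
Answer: -18286169/30800240 ≈ -0.59370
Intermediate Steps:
-28862/17540 + 36939/35120 = -28862*1/17540 + 36939*(1/35120) = -14431/8770 + 36939/35120 = -18286169/30800240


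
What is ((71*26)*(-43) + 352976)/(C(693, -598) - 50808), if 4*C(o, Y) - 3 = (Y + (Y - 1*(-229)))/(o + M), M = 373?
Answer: -1166621872/216643081 ≈ -5.3850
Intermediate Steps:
C(o, Y) = ¾ + (229 + 2*Y)/(4*(373 + o)) (C(o, Y) = ¾ + ((Y + (Y - 1*(-229)))/(o + 373))/4 = ¾ + ((Y + (Y + 229))/(373 + o))/4 = ¾ + ((Y + (229 + Y))/(373 + o))/4 = ¾ + ((229 + 2*Y)/(373 + o))/4 = ¾ + (229 + 2*Y)/(4*(373 + o)))
((71*26)*(-43) + 352976)/(C(693, -598) - 50808) = ((71*26)*(-43) + 352976)/((1348 + 2*(-598) + 3*693)/(4*(373 + 693)) - 50808) = (1846*(-43) + 352976)/((¼)*(1348 - 1196 + 2079)/1066 - 50808) = (-79378 + 352976)/((¼)*(1/1066)*2231 - 50808) = 273598/(2231/4264 - 50808) = 273598/(-216643081/4264) = 273598*(-4264/216643081) = -1166621872/216643081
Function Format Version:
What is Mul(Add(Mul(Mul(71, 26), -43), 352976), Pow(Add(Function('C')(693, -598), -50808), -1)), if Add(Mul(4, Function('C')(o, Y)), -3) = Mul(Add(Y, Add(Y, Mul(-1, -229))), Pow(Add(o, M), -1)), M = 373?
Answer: Rational(-1166621872, 216643081) ≈ -5.3850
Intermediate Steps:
Function('C')(o, Y) = Add(Rational(3, 4), Mul(Rational(1, 4), Pow(Add(373, o), -1), Add(229, Mul(2, Y)))) (Function('C')(o, Y) = Add(Rational(3, 4), Mul(Rational(1, 4), Mul(Add(Y, Add(Y, Mul(-1, -229))), Pow(Add(o, 373), -1)))) = Add(Rational(3, 4), Mul(Rational(1, 4), Mul(Add(Y, Add(Y, 229)), Pow(Add(373, o), -1)))) = Add(Rational(3, 4), Mul(Rational(1, 4), Mul(Add(Y, Add(229, Y)), Pow(Add(373, o), -1)))) = Add(Rational(3, 4), Mul(Rational(1, 4), Mul(Add(229, Mul(2, Y)), Pow(Add(373, o), -1)))) = Add(Rational(3, 4), Mul(Rational(1, 4), Mul(Pow(Add(373, o), -1), Add(229, Mul(2, Y))))) = Add(Rational(3, 4), Mul(Rational(1, 4), Pow(Add(373, o), -1), Add(229, Mul(2, Y)))))
Mul(Add(Mul(Mul(71, 26), -43), 352976), Pow(Add(Function('C')(693, -598), -50808), -1)) = Mul(Add(Mul(Mul(71, 26), -43), 352976), Pow(Add(Mul(Rational(1, 4), Pow(Add(373, 693), -1), Add(1348, Mul(2, -598), Mul(3, 693))), -50808), -1)) = Mul(Add(Mul(1846, -43), 352976), Pow(Add(Mul(Rational(1, 4), Pow(1066, -1), Add(1348, -1196, 2079)), -50808), -1)) = Mul(Add(-79378, 352976), Pow(Add(Mul(Rational(1, 4), Rational(1, 1066), 2231), -50808), -1)) = Mul(273598, Pow(Add(Rational(2231, 4264), -50808), -1)) = Mul(273598, Pow(Rational(-216643081, 4264), -1)) = Mul(273598, Rational(-4264, 216643081)) = Rational(-1166621872, 216643081)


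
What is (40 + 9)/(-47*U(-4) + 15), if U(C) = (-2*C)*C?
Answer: 1/31 ≈ 0.032258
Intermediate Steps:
U(C) = -2*C**2
(40 + 9)/(-47*U(-4) + 15) = (40 + 9)/(-(-94)*(-4)**2 + 15) = 49/(-(-94)*16 + 15) = 49/(-47*(-32) + 15) = 49/(1504 + 15) = 49/1519 = 49*(1/1519) = 1/31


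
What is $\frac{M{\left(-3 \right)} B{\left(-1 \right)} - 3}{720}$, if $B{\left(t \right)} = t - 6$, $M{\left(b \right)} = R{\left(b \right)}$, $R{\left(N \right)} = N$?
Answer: $\frac{1}{40} \approx 0.025$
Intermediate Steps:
$M{\left(b \right)} = b$
$B{\left(t \right)} = -6 + t$ ($B{\left(t \right)} = t - 6 = -6 + t$)
$\frac{M{\left(-3 \right)} B{\left(-1 \right)} - 3}{720} = \frac{- 3 \left(-6 - 1\right) - 3}{720} = \left(\left(-3\right) \left(-7\right) - 3\right) \frac{1}{720} = \left(21 - 3\right) \frac{1}{720} = 18 \cdot \frac{1}{720} = \frac{1}{40}$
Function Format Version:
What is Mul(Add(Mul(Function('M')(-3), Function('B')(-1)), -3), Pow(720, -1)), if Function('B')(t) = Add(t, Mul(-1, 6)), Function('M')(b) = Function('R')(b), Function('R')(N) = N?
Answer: Rational(1, 40) ≈ 0.025000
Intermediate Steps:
Function('M')(b) = b
Function('B')(t) = Add(-6, t) (Function('B')(t) = Add(t, -6) = Add(-6, t))
Mul(Add(Mul(Function('M')(-3), Function('B')(-1)), -3), Pow(720, -1)) = Mul(Add(Mul(-3, Add(-6, -1)), -3), Pow(720, -1)) = Mul(Add(Mul(-3, -7), -3), Rational(1, 720)) = Mul(Add(21, -3), Rational(1, 720)) = Mul(18, Rational(1, 720)) = Rational(1, 40)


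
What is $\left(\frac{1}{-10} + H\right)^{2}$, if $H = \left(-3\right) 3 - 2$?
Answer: $\frac{12321}{100} \approx 123.21$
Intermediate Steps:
$H = -11$ ($H = -9 - 2 = -11$)
$\left(\frac{1}{-10} + H\right)^{2} = \left(\frac{1}{-10} - 11\right)^{2} = \left(- \frac{1}{10} - 11\right)^{2} = \left(- \frac{111}{10}\right)^{2} = \frac{12321}{100}$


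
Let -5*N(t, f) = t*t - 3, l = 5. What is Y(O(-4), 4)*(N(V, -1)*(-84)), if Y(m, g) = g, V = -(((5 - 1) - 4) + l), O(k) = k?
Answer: 7392/5 ≈ 1478.4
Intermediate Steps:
V = -5 (V = -(((5 - 1) - 4) + 5) = -((4 - 4) + 5) = -(0 + 5) = -1*5 = -5)
N(t, f) = ⅗ - t²/5 (N(t, f) = -(t*t - 3)/5 = -(t² - 3)/5 = -(-3 + t²)/5 = ⅗ - t²/5)
Y(O(-4), 4)*(N(V, -1)*(-84)) = 4*((⅗ - ⅕*(-5)²)*(-84)) = 4*((⅗ - ⅕*25)*(-84)) = 4*((⅗ - 5)*(-84)) = 4*(-22/5*(-84)) = 4*(1848/5) = 7392/5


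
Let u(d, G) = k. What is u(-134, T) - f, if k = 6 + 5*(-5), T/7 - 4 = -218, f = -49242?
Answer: 49223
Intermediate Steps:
T = -1498 (T = 28 + 7*(-218) = 28 - 1526 = -1498)
k = -19 (k = 6 - 25 = -19)
u(d, G) = -19
u(-134, T) - f = -19 - 1*(-49242) = -19 + 49242 = 49223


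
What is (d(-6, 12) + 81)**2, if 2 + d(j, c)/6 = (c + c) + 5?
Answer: 59049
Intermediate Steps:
d(j, c) = 18 + 12*c (d(j, c) = -12 + 6*((c + c) + 5) = -12 + 6*(2*c + 5) = -12 + 6*(5 + 2*c) = -12 + (30 + 12*c) = 18 + 12*c)
(d(-6, 12) + 81)**2 = ((18 + 12*12) + 81)**2 = ((18 + 144) + 81)**2 = (162 + 81)**2 = 243**2 = 59049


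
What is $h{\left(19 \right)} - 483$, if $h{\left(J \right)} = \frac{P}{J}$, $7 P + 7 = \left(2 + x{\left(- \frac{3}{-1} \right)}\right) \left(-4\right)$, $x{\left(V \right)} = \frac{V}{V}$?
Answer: $- \frac{3382}{7} \approx -483.14$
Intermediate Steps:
$x{\left(V \right)} = 1$
$P = - \frac{19}{7}$ ($P = -1 + \frac{\left(2 + 1\right) \left(-4\right)}{7} = -1 + \frac{3 \left(-4\right)}{7} = -1 + \frac{1}{7} \left(-12\right) = -1 - \frac{12}{7} = - \frac{19}{7} \approx -2.7143$)
$h{\left(J \right)} = - \frac{19}{7 J}$
$h{\left(19 \right)} - 483 = - \frac{19}{7 \cdot 19} - 483 = \left(- \frac{19}{7}\right) \frac{1}{19} - 483 = - \frac{1}{7} - 483 = - \frac{3382}{7}$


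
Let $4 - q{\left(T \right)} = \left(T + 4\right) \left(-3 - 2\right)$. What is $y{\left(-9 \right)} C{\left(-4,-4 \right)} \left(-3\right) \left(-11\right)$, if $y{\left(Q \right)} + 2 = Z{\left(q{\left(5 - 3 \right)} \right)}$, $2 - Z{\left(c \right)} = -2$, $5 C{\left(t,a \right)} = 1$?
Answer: $\frac{66}{5} \approx 13.2$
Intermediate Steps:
$C{\left(t,a \right)} = \frac{1}{5}$ ($C{\left(t,a \right)} = \frac{1}{5} \cdot 1 = \frac{1}{5}$)
$q{\left(T \right)} = 24 + 5 T$ ($q{\left(T \right)} = 4 - \left(T + 4\right) \left(-3 - 2\right) = 4 - \left(4 + T\right) \left(-5\right) = 4 - \left(-20 - 5 T\right) = 4 + \left(20 + 5 T\right) = 24 + 5 T$)
$Z{\left(c \right)} = 4$ ($Z{\left(c \right)} = 2 - -2 = 2 + 2 = 4$)
$y{\left(Q \right)} = 2$ ($y{\left(Q \right)} = -2 + 4 = 2$)
$y{\left(-9 \right)} C{\left(-4,-4 \right)} \left(-3\right) \left(-11\right) = 2 \cdot \frac{1}{5} \left(-3\right) \left(-11\right) = 2 \left(\left(- \frac{3}{5}\right) \left(-11\right)\right) = 2 \cdot \frac{33}{5} = \frac{66}{5}$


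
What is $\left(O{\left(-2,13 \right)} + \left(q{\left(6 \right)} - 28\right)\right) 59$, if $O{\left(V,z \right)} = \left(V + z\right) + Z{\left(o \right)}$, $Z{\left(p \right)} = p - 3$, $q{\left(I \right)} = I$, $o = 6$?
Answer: $-472$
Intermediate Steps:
$Z{\left(p \right)} = -3 + p$
$O{\left(V,z \right)} = 3 + V + z$ ($O{\left(V,z \right)} = \left(V + z\right) + \left(-3 + 6\right) = \left(V + z\right) + 3 = 3 + V + z$)
$\left(O{\left(-2,13 \right)} + \left(q{\left(6 \right)} - 28\right)\right) 59 = \left(\left(3 - 2 + 13\right) + \left(6 - 28\right)\right) 59 = \left(14 + \left(6 - 28\right)\right) 59 = \left(14 - 22\right) 59 = \left(-8\right) 59 = -472$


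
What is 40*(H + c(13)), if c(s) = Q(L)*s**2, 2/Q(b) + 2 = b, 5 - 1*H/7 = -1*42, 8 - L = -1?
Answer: 105640/7 ≈ 15091.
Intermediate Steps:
L = 9 (L = 8 - 1*(-1) = 8 + 1 = 9)
H = 329 (H = 35 - (-7)*42 = 35 - 7*(-42) = 35 + 294 = 329)
Q(b) = 2/(-2 + b)
c(s) = 2*s**2/7 (c(s) = (2/(-2 + 9))*s**2 = (2/7)*s**2 = (2*(1/7))*s**2 = 2*s**2/7)
40*(H + c(13)) = 40*(329 + (2/7)*13**2) = 40*(329 + (2/7)*169) = 40*(329 + 338/7) = 40*(2641/7) = 105640/7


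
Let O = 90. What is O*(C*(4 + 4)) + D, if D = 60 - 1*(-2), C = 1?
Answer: 782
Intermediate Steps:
D = 62 (D = 60 + 2 = 62)
O*(C*(4 + 4)) + D = 90*(1*(4 + 4)) + 62 = 90*(1*8) + 62 = 90*8 + 62 = 720 + 62 = 782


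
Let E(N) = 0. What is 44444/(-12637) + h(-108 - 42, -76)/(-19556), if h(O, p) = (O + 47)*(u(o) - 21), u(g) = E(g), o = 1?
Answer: -896480695/247129172 ≈ -3.6276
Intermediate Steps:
u(g) = 0
h(O, p) = -987 - 21*O (h(O, p) = (O + 47)*(0 - 21) = (47 + O)*(-21) = -987 - 21*O)
44444/(-12637) + h(-108 - 42, -76)/(-19556) = 44444/(-12637) + (-987 - 21*(-108 - 42))/(-19556) = 44444*(-1/12637) + (-987 - 21*(-150))*(-1/19556) = -44444/12637 + (-987 + 3150)*(-1/19556) = -44444/12637 + 2163*(-1/19556) = -44444/12637 - 2163/19556 = -896480695/247129172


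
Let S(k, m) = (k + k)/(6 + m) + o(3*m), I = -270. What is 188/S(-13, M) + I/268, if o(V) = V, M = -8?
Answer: -26677/1474 ≈ -18.098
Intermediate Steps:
S(k, m) = 3*m + 2*k/(6 + m) (S(k, m) = (k + k)/(6 + m) + 3*m = (2*k)/(6 + m) + 3*m = 2*k/(6 + m) + 3*m = 3*m + 2*k/(6 + m))
188/S(-13, M) + I/268 = 188/(((2*(-13) + 3*(-8)² + 18*(-8))/(6 - 8))) - 270/268 = 188/(((-26 + 3*64 - 144)/(-2))) - 270*1/268 = 188/((-(-26 + 192 - 144)/2)) - 135/134 = 188/((-½*22)) - 135/134 = 188/(-11) - 135/134 = 188*(-1/11) - 135/134 = -188/11 - 135/134 = -26677/1474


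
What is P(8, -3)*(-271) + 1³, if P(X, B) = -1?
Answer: 272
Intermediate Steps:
P(8, -3)*(-271) + 1³ = -1*(-271) + 1³ = 271 + 1 = 272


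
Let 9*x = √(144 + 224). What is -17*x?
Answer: -68*√23/9 ≈ -36.235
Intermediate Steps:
x = 4*√23/9 (x = √(144 + 224)/9 = √368/9 = (4*√23)/9 = 4*√23/9 ≈ 2.1315)
-17*x = -68*√23/9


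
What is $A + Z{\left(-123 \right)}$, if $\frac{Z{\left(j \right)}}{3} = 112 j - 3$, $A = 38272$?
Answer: $-3065$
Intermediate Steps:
$Z{\left(j \right)} = -9 + 336 j$ ($Z{\left(j \right)} = 3 \left(112 j - 3\right) = 3 \left(-3 + 112 j\right) = -9 + 336 j$)
$A + Z{\left(-123 \right)} = 38272 + \left(-9 + 336 \left(-123\right)\right) = 38272 - 41337 = -3065$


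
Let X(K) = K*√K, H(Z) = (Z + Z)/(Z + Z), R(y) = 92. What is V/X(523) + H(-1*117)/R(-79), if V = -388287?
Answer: 1/92 - 388287*√523/273529 ≈ -32.453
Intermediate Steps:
H(Z) = 1 (H(Z) = (2*Z)/((2*Z)) = (2*Z)*(1/(2*Z)) = 1)
X(K) = K^(3/2)
V/X(523) + H(-1*117)/R(-79) = -388287*√523/273529 + 1/92 = 1/92 - 388287*√523/273529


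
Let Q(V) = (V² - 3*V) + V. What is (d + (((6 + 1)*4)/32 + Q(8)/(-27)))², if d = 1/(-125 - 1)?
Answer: 2601/3136 ≈ 0.82940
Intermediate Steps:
Q(V) = V² - 2*V
d = -1/126 (d = 1/(-126) = -1/126 ≈ -0.0079365)
(d + (((6 + 1)*4)/32 + Q(8)/(-27)))² = (-1/126 + (((6 + 1)*4)/32 + (8*(-2 + 8))/(-27)))² = (-1/126 + ((7*4)*(1/32) + (8*6)*(-1/27)))² = (-1/126 + (28*(1/32) + 48*(-1/27)))² = (-1/126 + (7/8 - 16/9))² = (-1/126 - 65/72)² = (-51/56)² = 2601/3136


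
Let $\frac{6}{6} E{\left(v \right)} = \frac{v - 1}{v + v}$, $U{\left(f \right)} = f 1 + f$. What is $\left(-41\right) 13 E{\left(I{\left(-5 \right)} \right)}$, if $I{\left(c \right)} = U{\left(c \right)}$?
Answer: $- \frac{5863}{20} \approx -293.15$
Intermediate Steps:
$U{\left(f \right)} = 2 f$ ($U{\left(f \right)} = f + f = 2 f$)
$I{\left(c \right)} = 2 c$
$E{\left(v \right)} = \frac{-1 + v}{2 v}$ ($E{\left(v \right)} = \frac{v - 1}{v + v} = \frac{-1 + v}{2 v}$)
$\left(-41\right) 13 E{\left(I{\left(-5 \right)} \right)} = \left(-41\right) 13 \frac{-1 + 2 \left(-5\right)}{2 \cdot 2 \left(-5\right)} = - 533 \frac{-1 - 10}{2 \left(-10\right)} = - 533 \cdot \frac{1}{2} \left(- \frac{1}{10}\right) \left(-11\right) = \left(-533\right) \frac{11}{20} = - \frac{5863}{20}$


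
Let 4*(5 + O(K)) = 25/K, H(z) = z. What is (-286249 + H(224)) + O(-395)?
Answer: -90385485/316 ≈ -2.8603e+5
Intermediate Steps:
O(K) = -5 + 25/(4*K) (O(K) = -5 + (25/K)/4 = -5 + 25/(4*K))
(-286249 + H(224)) + O(-395) = (-286249 + 224) + (-5 + (25/4)/(-395)) = -286025 + (-5 + (25/4)*(-1/395)) = -286025 + (-5 - 5/316) = -286025 - 1585/316 = -90385485/316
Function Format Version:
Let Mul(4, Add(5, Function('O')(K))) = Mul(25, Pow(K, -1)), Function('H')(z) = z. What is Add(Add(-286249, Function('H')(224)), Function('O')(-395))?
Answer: Rational(-90385485, 316) ≈ -2.8603e+5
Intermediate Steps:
Function('O')(K) = Add(-5, Mul(Rational(25, 4), Pow(K, -1))) (Function('O')(K) = Add(-5, Mul(Rational(1, 4), Mul(25, Pow(K, -1)))) = Add(-5, Mul(Rational(25, 4), Pow(K, -1))))
Add(Add(-286249, Function('H')(224)), Function('O')(-395)) = Add(Add(-286249, 224), Add(-5, Mul(Rational(25, 4), Pow(-395, -1)))) = Add(-286025, Add(-5, Mul(Rational(25, 4), Rational(-1, 395)))) = Add(-286025, Add(-5, Rational(-5, 316))) = Add(-286025, Rational(-1585, 316)) = Rational(-90385485, 316)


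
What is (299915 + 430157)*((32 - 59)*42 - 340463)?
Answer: -249390404984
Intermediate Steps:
(299915 + 430157)*((32 - 59)*42 - 340463) = 730072*(-27*42 - 340463) = 730072*(-1134 - 340463) = 730072*(-341597) = -249390404984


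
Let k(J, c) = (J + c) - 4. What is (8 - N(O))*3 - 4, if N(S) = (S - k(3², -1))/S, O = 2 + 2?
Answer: 20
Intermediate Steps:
O = 4
k(J, c) = -4 + J + c
N(S) = (-4 + S)/S (N(S) = (S - (-4 + 3² - 1))/S = (S - (-4 + 9 - 1))/S = (S - 1*4)/S = (S - 4)/S = (-4 + S)/S)
(8 - N(O))*3 - 4 = (8 - (-4 + 4)/4)*3 - 4 = (8 - 0/4)*3 - 4 = (8 - 1*0)*3 - 4 = (8 + 0)*3 - 4 = 8*3 - 4 = 24 - 4 = 20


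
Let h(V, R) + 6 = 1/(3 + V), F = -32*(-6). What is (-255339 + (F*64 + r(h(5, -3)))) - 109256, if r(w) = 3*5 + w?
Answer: -2818383/8 ≈ -3.5230e+5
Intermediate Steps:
F = 192
h(V, R) = -6 + 1/(3 + V)
r(w) = 15 + w
(-255339 + (F*64 + r(h(5, -3)))) - 109256 = (-255339 + (192*64 + (15 + (-17 - 6*5)/(3 + 5)))) - 109256 = (-255339 + (12288 + (15 + (-17 - 30)/8))) - 109256 = (-255339 + (12288 + (15 + (⅛)*(-47)))) - 109256 = (-255339 + (12288 + (15 - 47/8))) - 109256 = (-255339 + (12288 + 73/8)) - 109256 = (-255339 + 98377/8) - 109256 = -1944335/8 - 109256 = -2818383/8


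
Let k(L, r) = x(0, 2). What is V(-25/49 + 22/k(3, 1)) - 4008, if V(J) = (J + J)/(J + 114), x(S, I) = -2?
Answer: -3354884/837 ≈ -4008.2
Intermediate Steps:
k(L, r) = -2
V(J) = 2*J/(114 + J) (V(J) = (2*J)/(114 + J) = 2*J/(114 + J))
V(-25/49 + 22/k(3, 1)) - 4008 = 2*(-25/49 + 22/(-2))/(114 + (-25/49 + 22/(-2))) - 4008 = 2*(-25*1/49 + 22*(-1/2))/(114 + (-25*1/49 + 22*(-1/2))) - 4008 = 2*(-25/49 - 11)/(114 + (-25/49 - 11)) - 4008 = 2*(-564/49)/(114 - 564/49) - 4008 = 2*(-564/49)/(5022/49) - 4008 = 2*(-564/49)*(49/5022) - 4008 = -188/837 - 4008 = -3354884/837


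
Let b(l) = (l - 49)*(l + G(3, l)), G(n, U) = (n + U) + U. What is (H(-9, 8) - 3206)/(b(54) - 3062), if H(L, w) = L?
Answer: 3215/2237 ≈ 1.4372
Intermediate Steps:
G(n, U) = n + 2*U (G(n, U) = (U + n) + U = n + 2*U)
b(l) = (-49 + l)*(3 + 3*l) (b(l) = (l - 49)*(l + (3 + 2*l)) = (-49 + l)*(3 + 3*l))
(H(-9, 8) - 3206)/(b(54) - 3062) = (-9 - 3206)/((-147 - 144*54 + 3*54²) - 3062) = -3215/((-147 - 7776 + 3*2916) - 3062) = -3215/((-147 - 7776 + 8748) - 3062) = -3215/(825 - 3062) = -3215/(-2237) = -3215*(-1/2237) = 3215/2237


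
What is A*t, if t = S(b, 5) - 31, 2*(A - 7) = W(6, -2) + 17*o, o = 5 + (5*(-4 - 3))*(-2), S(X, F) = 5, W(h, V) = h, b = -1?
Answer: -16835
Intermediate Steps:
o = 75 (o = 5 + (5*(-7))*(-2) = 5 - 35*(-2) = 5 + 70 = 75)
A = 1295/2 (A = 7 + (6 + 17*75)/2 = 7 + (6 + 1275)/2 = 7 + (½)*1281 = 7 + 1281/2 = 1295/2 ≈ 647.50)
t = -26 (t = 5 - 31 = -26)
A*t = (1295/2)*(-26) = -16835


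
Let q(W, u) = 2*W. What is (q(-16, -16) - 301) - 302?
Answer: -635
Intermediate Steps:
(q(-16, -16) - 301) - 302 = (2*(-16) - 301) - 302 = (-32 - 301) - 302 = -333 - 302 = -635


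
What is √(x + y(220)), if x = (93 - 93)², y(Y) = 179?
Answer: √179 ≈ 13.379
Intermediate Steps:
x = 0 (x = 0² = 0)
√(x + y(220)) = √(0 + 179) = √179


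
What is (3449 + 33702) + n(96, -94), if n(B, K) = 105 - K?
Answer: 37350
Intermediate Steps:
(3449 + 33702) + n(96, -94) = (3449 + 33702) + (105 - 1*(-94)) = 37151 + (105 + 94) = 37151 + 199 = 37350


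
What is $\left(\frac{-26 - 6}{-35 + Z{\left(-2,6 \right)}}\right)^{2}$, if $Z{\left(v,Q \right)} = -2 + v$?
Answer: $\frac{1024}{1521} \approx 0.67324$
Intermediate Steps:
$\left(\frac{-26 - 6}{-35 + Z{\left(-2,6 \right)}}\right)^{2} = \left(\frac{-26 - 6}{-35 - 4}\right)^{2} = \left(- \frac{32}{-35 - 4}\right)^{2} = \left(- \frac{32}{-39}\right)^{2} = \left(\left(-32\right) \left(- \frac{1}{39}\right)\right)^{2} = \left(\frac{32}{39}\right)^{2} = \frac{1024}{1521}$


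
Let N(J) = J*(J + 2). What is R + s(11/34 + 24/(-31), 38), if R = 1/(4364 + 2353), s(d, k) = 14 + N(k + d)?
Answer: 11185956014389/7462022772 ≈ 1499.1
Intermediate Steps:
N(J) = J*(2 + J)
s(d, k) = 14 + (d + k)*(2 + d + k) (s(d, k) = 14 + (k + d)*(2 + (k + d)) = 14 + (d + k)*(2 + (d + k)) = 14 + (d + k)*(2 + d + k))
R = 1/6717 ≈ 0.00014888
R + s(11/34 + 24/(-31), 38) = 1/6717 + (14 + ((11/34 + 24/(-31)) + 38)*(2 + (11/34 + 24/(-31)) + 38)) = 1/6717 + (14 + ((11*(1/34) + 24*(-1/31)) + 38)*(2 + (11*(1/34) + 24*(-1/31)) + 38)) = 1/6717 + (14 + ((11/34 - 24/31) + 38)*(2 + (11/34 - 24/31) + 38)) = 1/6717 + (14 + (-475/1054 + 38)*(2 - 475/1054 + 38)) = 1/6717 + (14 + (39577/1054)*(41685/1054)) = 1/6717 + (14 + 1649767245/1110916) = 1/6717 + 1665320069/1110916 = 11185956014389/7462022772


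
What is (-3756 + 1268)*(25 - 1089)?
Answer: 2647232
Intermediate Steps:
(-3756 + 1268)*(25 - 1089) = -2488*(-1064) = 2647232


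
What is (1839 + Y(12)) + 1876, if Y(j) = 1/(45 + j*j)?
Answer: 702136/189 ≈ 3715.0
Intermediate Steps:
Y(j) = 1/(45 + j²)
(1839 + Y(12)) + 1876 = (1839 + 1/(45 + 12²)) + 1876 = (1839 + 1/(45 + 144)) + 1876 = (1839 + 1/189) + 1876 = 347572/189 + 1876 = 702136/189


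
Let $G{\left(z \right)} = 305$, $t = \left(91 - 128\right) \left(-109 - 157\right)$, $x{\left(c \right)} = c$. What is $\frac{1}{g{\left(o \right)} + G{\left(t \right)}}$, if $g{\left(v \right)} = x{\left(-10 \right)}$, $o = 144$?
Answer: $\frac{1}{295} \approx 0.0033898$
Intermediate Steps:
$g{\left(v \right)} = -10$
$t = 9842$ ($t = \left(-37\right) \left(-266\right) = 9842$)
$\frac{1}{g{\left(o \right)} + G{\left(t \right)}} = \frac{1}{-10 + 305} = \frac{1}{295}$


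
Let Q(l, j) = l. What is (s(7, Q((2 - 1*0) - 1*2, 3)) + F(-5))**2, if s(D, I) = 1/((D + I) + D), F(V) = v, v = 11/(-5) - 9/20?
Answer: 130321/19600 ≈ 6.6490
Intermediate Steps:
v = -53/20 (v = 11*(-1/5) - 9*1/20 = -11/5 - 9/20 = -53/20 ≈ -2.6500)
F(V) = -53/20
s(D, I) = 1/(I + 2*D)
(s(7, Q((2 - 1*0) - 1*2, 3)) + F(-5))**2 = (1/(((2 - 1*0) - 1*2) + 2*7) - 53/20)**2 = (1/(((2 + 0) - 2) + 14) - 53/20)**2 = (1/((2 - 2) + 14) - 53/20)**2 = (1/(0 + 14) - 53/20)**2 = (1/14 - 53/20)**2 = (-361/140)**2 = 130321/19600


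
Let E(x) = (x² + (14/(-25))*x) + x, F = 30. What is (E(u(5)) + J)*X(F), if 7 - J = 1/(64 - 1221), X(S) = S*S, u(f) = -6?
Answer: 42027768/1157 ≈ 36325.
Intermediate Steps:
X(S) = S²
E(x) = x² + 11*x/25 (E(x) = (x² + (14*(-1/25))*x) + x = (x² - 14*x/25) + x = x² + 11*x/25)
J = 8100/1157 (J = 7 - 1/(64 - 1221) = 7 - 1/(-1157) = 7 - 1*(-1/1157) = 7 + 1/1157 = 8100/1157 ≈ 7.0009)
(E(u(5)) + J)*X(F) = ((1/25)*(-6)*(11 + 25*(-6)) + 8100/1157)*30² = ((1/25)*(-6)*(11 - 150) + 8100/1157)*900 = ((1/25)*(-6)*(-139) + 8100/1157)*900 = (834/25 + 8100/1157)*900 = (1167438/28925)*900 = 42027768/1157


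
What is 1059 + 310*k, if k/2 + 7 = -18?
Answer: -14441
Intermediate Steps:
k = -50 (k = -14 + 2*(-18) = -14 - 36 = -50)
1059 + 310*k = 1059 + 310*(-50) = 1059 - 15500 = -14441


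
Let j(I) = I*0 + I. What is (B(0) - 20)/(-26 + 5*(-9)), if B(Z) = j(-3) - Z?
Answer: 23/71 ≈ 0.32394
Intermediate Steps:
j(I) = I (j(I) = 0 + I = I)
B(Z) = -3 - Z
(B(0) - 20)/(-26 + 5*(-9)) = ((-3 - 1*0) - 20)/(-26 + 5*(-9)) = ((-3 + 0) - 20)/(-26 - 45) = (-3 - 20)/(-71) = -1/71*(-23) = 23/71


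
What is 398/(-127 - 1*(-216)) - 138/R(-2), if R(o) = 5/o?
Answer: 26554/445 ≈ 59.672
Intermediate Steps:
398/(-127 - 1*(-216)) - 138/R(-2) = 398/(-127 - 1*(-216)) - 138/(5/(-2)) = 398/(-127 + 216) - 138/(5*(-½)) = 398/89 - 138/(-5/2) = 398*(1/89) - 138*(-⅖) = 398/89 + 276/5 = 26554/445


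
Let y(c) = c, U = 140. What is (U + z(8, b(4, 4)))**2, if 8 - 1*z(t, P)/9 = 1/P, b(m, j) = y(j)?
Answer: 703921/16 ≈ 43995.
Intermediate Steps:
b(m, j) = j
z(t, P) = 72 - 9/P
(U + z(8, b(4, 4)))**2 = (140 + (72 - 9/4))**2 = (140 + 279/4)**2 = (839/4)**2 = 703921/16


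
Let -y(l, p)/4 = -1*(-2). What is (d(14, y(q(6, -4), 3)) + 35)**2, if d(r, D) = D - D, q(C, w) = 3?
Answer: 1225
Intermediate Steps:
y(l, p) = -8 (y(l, p) = -(-4)*(-2) = -4*2 = -8)
d(r, D) = 0
(d(14, y(q(6, -4), 3)) + 35)**2 = (0 + 35)**2 = 35**2 = 1225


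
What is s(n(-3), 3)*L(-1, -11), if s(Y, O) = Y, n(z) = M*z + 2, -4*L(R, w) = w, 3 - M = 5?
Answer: 22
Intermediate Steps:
M = -2 (M = 3 - 1*5 = 3 - 5 = -2)
L(R, w) = -w/4
n(z) = 2 - 2*z (n(z) = -2*z + 2 = 2 - 2*z)
s(n(-3), 3)*L(-1, -11) = (2 - 2*(-3))*(-¼*(-11)) = (2 + 6)*(11/4) = 8*(11/4) = 22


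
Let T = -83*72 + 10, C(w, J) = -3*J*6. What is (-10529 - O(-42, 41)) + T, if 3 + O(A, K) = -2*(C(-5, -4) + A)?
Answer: -16432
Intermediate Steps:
C(w, J) = -18*J
O(A, K) = -147 - 2*A (O(A, K) = -3 - 2*(-18*(-4) + A) = -3 - 2*(72 + A) = -3 + (-144 - 2*A) = -147 - 2*A)
T = -5966 (T = -5976 + 10 = -5966)
(-10529 - O(-42, 41)) + T = (-10529 - (-147 - 2*(-42))) - 5966 = (-10529 - (-147 + 84)) - 5966 = (-10529 - 1*(-63)) - 5966 = (-10529 + 63) - 5966 = -10466 - 5966 = -16432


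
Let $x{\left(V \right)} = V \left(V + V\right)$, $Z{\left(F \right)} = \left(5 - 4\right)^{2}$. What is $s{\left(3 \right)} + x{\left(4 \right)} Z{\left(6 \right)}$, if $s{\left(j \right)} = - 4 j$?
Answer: $20$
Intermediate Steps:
$Z{\left(F \right)} = 1$ ($Z{\left(F \right)} = 1^{2} = 1$)
$x{\left(V \right)} = 2 V^{2}$ ($x{\left(V \right)} = V 2 V = 2 V^{2}$)
$s{\left(3 \right)} + x{\left(4 \right)} Z{\left(6 \right)} = \left(-4\right) 3 + 2 \cdot 4^{2} \cdot 1 = -12 + 2 \cdot 16 \cdot 1 = -12 + 32 \cdot 1 = -12 + 32 = 20$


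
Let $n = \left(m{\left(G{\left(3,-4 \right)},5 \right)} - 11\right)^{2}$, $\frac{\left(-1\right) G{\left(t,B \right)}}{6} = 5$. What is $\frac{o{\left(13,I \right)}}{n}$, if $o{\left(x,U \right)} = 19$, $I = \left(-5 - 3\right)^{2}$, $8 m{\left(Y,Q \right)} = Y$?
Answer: $\frac{304}{3481} \approx 0.087331$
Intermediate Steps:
$G{\left(t,B \right)} = -30$ ($G{\left(t,B \right)} = \left(-6\right) 5 = -30$)
$m{\left(Y,Q \right)} = \frac{Y}{8}$
$I = 64$ ($I = \left(-8\right)^{2} = 64$)
$n = \frac{3481}{16}$ ($n = \left(\frac{1}{8} \left(-30\right) - 11\right)^{2} = \left(- \frac{15}{4} - 11\right)^{2} = \left(- \frac{59}{4}\right)^{2} = \frac{3481}{16} \approx 217.56$)
$\frac{o{\left(13,I \right)}}{n} = \frac{19}{\frac{3481}{16}} = 19 \cdot \frac{16}{3481} = \frac{304}{3481}$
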